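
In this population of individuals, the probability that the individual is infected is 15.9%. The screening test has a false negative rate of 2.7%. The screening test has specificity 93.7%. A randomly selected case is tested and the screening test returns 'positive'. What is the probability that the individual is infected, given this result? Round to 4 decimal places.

Write H for 'the individual is infected'. Prior odds H:¬H = 0.159/0.841 = 0.18906. For the 'positive' outcome, the likelihood ratio is 0.973/0.063 = 15.444.
Posterior odds = 0.18906 × 15.444 = 2.9199, so P(H|E) = 2.9199/(1+2.9199) = 0.7449.

P(H | E) ≈ 0.7449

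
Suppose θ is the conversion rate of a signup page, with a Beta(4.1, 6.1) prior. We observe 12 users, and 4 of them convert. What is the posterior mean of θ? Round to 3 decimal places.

The binomial likelihood is conjugate to the Beta prior: with 4 successes and 8 failures, the posterior is Beta(4.1+4, 6.1+8) = Beta(8.1, 14.1).
E[θ | data] = 8.1/(8.1+14.1) = 0.365.

Posterior mean ≈ 0.365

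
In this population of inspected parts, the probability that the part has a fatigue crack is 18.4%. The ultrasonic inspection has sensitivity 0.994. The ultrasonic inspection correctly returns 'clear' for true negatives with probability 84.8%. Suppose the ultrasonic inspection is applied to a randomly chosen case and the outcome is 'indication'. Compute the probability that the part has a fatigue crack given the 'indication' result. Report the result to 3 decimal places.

P(H | E) ≈ 0.596

Let H be the event that the part has a fatigue crack. P(H) = 0.184, so P(¬H) = 0.816. With E the 'indication' result, P(E|H) = 0.994 and P(E|¬H) = 0.152.
P(E) = 0.994·0.184 + 0.152·0.816 = 0.18290 + 0.12403 = 0.30693.
By Bayes' theorem, P(H|E) = 0.18290 / 0.30693 = 0.596.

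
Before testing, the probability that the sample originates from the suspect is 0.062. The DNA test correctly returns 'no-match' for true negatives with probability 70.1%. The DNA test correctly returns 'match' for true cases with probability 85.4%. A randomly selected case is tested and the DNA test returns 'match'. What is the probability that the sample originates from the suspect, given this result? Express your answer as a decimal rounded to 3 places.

Write H for 'the sample originates from the suspect'. Prior odds H:¬H = 0.062/0.938 = 0.066098. For the 'match' outcome, the likelihood ratio is 0.854/0.299 = 2.8562.
Posterior odds = 0.066098 × 2.8562 = 0.18879, so P(H|E) = 0.18879/(1+0.18879) = 0.159.

P(H | E) ≈ 0.159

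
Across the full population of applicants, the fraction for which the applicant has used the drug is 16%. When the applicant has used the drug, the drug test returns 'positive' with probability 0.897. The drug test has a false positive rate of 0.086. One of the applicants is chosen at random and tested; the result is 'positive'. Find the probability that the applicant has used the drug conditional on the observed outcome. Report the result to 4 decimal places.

P(H | E) ≈ 0.6652

Let H be the event that the applicant has used the drug. P(H) = 0.16, so P(¬H) = 0.84. With E the 'positive' result, P(E|H) = 0.897 and P(E|¬H) = 0.086.
P(E) = 0.897·0.16 + 0.086·0.84 = 0.14352 + 0.072240 = 0.21576.
By Bayes' theorem, P(H|E) = 0.14352 / 0.21576 = 0.6652.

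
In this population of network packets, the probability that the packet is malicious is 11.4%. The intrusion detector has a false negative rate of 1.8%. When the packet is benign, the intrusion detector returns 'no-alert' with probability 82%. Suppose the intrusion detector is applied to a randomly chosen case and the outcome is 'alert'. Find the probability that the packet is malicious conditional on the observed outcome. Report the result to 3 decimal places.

P(H | E) ≈ 0.412

Let H be the event that the packet is malicious. P(H) = 0.114, so P(¬H) = 0.886. With E the 'alert' result, P(E|H) = 0.982 and P(E|¬H) = 0.18.
P(E) = 0.982·0.114 + 0.18·0.886 = 0.11195 + 0.15948 = 0.27143.
By Bayes' theorem, P(H|E) = 0.11195 / 0.27143 = 0.412.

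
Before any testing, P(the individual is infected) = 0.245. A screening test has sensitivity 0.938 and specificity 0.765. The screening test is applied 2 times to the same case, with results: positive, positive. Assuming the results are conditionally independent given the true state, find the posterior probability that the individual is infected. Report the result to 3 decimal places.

With H the event that the individual is infected, the joint likelihood of the observed sequence is P(data|H) = 0.938·0.938 = 0.87984 and P(data|¬H) = 0.235·0.235 = 0.055225.
Bayes: P(H|data) = 0.245·0.87984 / (0.245·0.87984 + 0.755·0.055225) = 0.21556/0.25726 = 0.8379.

Posterior P(H) ≈ 0.838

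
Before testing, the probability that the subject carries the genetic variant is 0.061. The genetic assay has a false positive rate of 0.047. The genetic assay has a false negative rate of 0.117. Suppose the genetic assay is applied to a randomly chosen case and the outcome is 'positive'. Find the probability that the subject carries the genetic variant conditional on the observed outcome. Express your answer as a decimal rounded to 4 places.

P(H | E) ≈ 0.5496

Let H be the event that the subject carries the genetic variant. P(H) = 0.061, so P(¬H) = 0.939. With E the 'positive' result, P(E|H) = 0.883 and P(E|¬H) = 0.047.
P(E) = 0.883·0.061 + 0.047·0.939 = 0.053863 + 0.044133 = 0.097996.
By Bayes' theorem, P(H|E) = 0.053863 / 0.097996 = 0.5496.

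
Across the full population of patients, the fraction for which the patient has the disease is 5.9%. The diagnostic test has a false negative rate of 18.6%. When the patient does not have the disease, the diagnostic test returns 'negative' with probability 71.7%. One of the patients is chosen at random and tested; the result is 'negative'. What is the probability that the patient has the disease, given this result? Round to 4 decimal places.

Write H for 'the patient has the disease'. Prior odds H:¬H = 0.059/0.941 = 0.062699. For the 'negative' outcome, the likelihood ratio is 0.186/0.717 = 0.25941.
Posterior odds = 0.062699 × 0.25941 = 0.016265, so P(H|E) = 0.016265/(1+0.016265) = 0.0160.

P(H | E) ≈ 0.0160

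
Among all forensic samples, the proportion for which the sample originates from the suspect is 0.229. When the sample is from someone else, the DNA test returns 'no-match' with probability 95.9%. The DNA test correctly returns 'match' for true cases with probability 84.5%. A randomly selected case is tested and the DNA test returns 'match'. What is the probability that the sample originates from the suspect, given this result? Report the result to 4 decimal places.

P(H | E) ≈ 0.8596

Let H be the event that the sample originates from the suspect. P(H) = 0.229, so P(¬H) = 0.771. With E the 'match' result, P(E|H) = 0.845 and P(E|¬H) = 0.041.
P(E) = 0.845·0.229 + 0.041·0.771 = 0.19351 + 0.031611 = 0.22512.
By Bayes' theorem, P(H|E) = 0.19351 / 0.22512 = 0.8596.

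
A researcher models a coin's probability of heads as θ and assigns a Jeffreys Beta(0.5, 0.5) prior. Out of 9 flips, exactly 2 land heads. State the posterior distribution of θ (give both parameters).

The binomial likelihood is conjugate to the Beta prior: with 2 successes and 7 failures, the posterior is Beta(0.5+2, 0.5+7) = Beta(2.5, 7.5).

Posterior: Beta(2.5, 7.5)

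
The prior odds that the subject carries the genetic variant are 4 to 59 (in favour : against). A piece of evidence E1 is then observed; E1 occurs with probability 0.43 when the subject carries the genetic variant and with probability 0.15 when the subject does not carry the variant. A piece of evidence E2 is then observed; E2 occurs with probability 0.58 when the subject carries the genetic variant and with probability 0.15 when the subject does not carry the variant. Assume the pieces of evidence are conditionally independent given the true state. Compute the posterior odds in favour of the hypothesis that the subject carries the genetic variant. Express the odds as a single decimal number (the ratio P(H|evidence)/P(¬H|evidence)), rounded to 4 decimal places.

Posterior odds ≈ 0.7515

Prior odds = 4/59 = 0.067797. In log-odds, ln(0.067797) = -2.6912.
Add log likelihood ratios: ln(2.8667) + ln(3.8667) = 2.4055.
Posterior log-odds = -0.28570, so posterior odds = exp(-0.28570) = 0.75149.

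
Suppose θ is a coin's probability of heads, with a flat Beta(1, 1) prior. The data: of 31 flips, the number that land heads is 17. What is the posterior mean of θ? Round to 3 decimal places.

Posterior mean ≈ 0.545

The binomial likelihood is conjugate to the Beta prior: with 17 successes and 14 failures, the posterior is Beta(1+17, 1+14) = Beta(18, 15).
Posterior mean = α/(α+β) = 18/33 = 0.545.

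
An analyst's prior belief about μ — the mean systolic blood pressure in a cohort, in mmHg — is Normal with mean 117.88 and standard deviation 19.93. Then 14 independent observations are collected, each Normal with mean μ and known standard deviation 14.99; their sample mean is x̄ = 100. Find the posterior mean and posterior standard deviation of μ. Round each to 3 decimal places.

Posterior mean ≈ 100.694; posterior SD ≈ 3.928

Prior precision 1/τ₀² = 1/19.93² = 0.00251759; data precision n/σ² = 14/14.99² = 0.0623053.
Posterior precision = 0.00251759 + 0.0623053 = 0.0648229, giving posterior SD = 1/√0.0648229 = 3.928.
Posterior mean = (0.00251759·117.88 + 0.0623053·100) / 0.0648229 = 100.694.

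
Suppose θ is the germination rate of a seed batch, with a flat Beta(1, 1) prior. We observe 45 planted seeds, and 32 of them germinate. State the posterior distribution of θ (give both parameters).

Posterior: Beta(33, 14)

Observing 32 successes and 13 failures updates Beta(1, 1) by adding the success and failure counts to the two shape parameters: α = 1+32 = 33, β = 1+13 = 14.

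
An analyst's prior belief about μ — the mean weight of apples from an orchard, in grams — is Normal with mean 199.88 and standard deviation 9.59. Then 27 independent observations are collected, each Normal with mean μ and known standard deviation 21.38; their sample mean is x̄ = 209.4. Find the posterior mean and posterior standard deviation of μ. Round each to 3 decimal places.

Prior precision 1/τ₀² = 1/9.59² = 0.0108733; data precision n/σ² = 27/21.38² = 0.0590675.
Posterior precision = 0.0108733 + 0.0590675 = 0.0699408, giving posterior SD = 1/√0.0699408 = 3.781.
Posterior mean = (0.0108733·199.88 + 0.0590675·209.4) / 0.0699408 = 207.920.

Posterior mean ≈ 207.920; posterior SD ≈ 3.781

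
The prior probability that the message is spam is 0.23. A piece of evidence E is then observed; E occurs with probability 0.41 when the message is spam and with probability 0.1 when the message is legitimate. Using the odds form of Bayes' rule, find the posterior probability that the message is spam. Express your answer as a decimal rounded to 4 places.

Prior odds = 0.23/(1−0.23) = 0.29870. In log-odds, ln(0.29870) = -1.2083.
Add log likelihood ratio: ln(4.1000) = 1.4110.
Posterior log-odds = 0.20268, so posterior odds = exp(0.20268) = 1.2247. Converting, P(H|E) = 1.2247/2.2247 = 0.5505.

Posterior probability ≈ 0.5505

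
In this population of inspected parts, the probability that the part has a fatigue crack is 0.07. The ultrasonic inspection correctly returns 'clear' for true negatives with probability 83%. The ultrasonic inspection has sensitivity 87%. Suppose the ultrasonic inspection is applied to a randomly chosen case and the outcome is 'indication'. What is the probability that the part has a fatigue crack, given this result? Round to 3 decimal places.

P(H | E) ≈ 0.278

Let H be the event that the part has a fatigue crack. P(H) = 0.07, so P(¬H) = 0.93. With E the 'indication' result, P(E|H) = 0.87 and P(E|¬H) = 0.17.
P(E) = 0.87·0.07 + 0.17·0.93 = 0.060900 + 0.15810 = 0.21900.
By Bayes' theorem, P(H|E) = 0.060900 / 0.21900 = 0.278.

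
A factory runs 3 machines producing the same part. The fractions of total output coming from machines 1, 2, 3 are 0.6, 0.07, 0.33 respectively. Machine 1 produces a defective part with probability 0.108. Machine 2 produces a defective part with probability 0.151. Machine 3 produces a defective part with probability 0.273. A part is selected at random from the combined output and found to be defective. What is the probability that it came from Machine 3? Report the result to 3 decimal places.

P(defective|M1) = 0.108; P(defective|M2) = 0.151; P(defective|M3) = 0.273.
Prior × likelihood for each source: 0.6·0.108=0.06480, 0.07·0.151=0.01057, 0.33·0.273=0.09009. Summing gives P(defective) = 0.16546.
P(Machine 3 | defective) = 0.09009 / 0.16546 = 0.544.

Posterior probability ≈ 0.544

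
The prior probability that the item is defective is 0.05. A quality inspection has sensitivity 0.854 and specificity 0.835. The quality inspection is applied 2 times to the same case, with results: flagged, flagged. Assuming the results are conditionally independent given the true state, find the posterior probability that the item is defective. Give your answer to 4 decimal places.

Posterior P(H) ≈ 0.5850

Let H be the event that the item is defective; start with P(H) = 0.05. P('flagged'|H) = 0.854, P('flagged'|¬H) = 0.165.
Update on result 1 ('flagged'): P(H) ← 0.854·0.0500 / (0.854·0.0500 + 0.165·0.9500) = 0.042700/0.19945 = 0.2141.
Update on result 2 ('flagged'): P(H) ← 0.854·0.2141 / (0.854·0.2141 + 0.165·0.7859) = 0.18283/0.31251 = 0.5850.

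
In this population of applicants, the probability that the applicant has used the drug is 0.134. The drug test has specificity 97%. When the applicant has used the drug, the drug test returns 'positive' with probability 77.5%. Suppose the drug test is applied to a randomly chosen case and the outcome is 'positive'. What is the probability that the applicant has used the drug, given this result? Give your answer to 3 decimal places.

Let H be the event that the applicant has used the drug. P(H) = 0.134, so P(¬H) = 0.866. With E the 'positive' result, P(E|H) = 0.775 and P(E|¬H) = 0.03.
P(E) = 0.775·0.134 + 0.03·0.866 = 0.10385 + 0.025980 = 0.12983.
By Bayes' theorem, P(H|E) = 0.10385 / 0.12983 = 0.800.

P(H | E) ≈ 0.800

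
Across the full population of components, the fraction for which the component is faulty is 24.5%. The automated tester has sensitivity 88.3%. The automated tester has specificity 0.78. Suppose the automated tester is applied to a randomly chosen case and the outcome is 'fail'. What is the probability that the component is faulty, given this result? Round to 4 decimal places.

Write H for 'the component is faulty'. Prior odds H:¬H = 0.245/0.755 = 0.32450. For the 'fail' outcome, the likelihood ratio is 0.883/0.22 = 4.0136.
Posterior odds = 0.32450 × 4.0136 = 1.3024, so P(H|E) = 1.3024/(1+1.3024) = 0.5657.

P(H | E) ≈ 0.5657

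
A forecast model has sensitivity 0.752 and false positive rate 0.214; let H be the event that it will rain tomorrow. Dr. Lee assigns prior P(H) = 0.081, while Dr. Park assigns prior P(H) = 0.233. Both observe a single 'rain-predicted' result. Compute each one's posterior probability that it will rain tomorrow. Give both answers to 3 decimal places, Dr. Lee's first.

The likelihood ratio for a 'rain-predicted' result is 0.752/0.214 = 3.5140.
Dr. Lee: prior odds 0.081/0.919 = 0.088139; posterior odds 0.30972; posterior probability 0.236.
Dr. Park: prior odds 0.233/0.767 = 0.30378; posterior odds 1.0675; posterior probability 0.516.

Dr. Lee: 0.236; Dr. Park: 0.516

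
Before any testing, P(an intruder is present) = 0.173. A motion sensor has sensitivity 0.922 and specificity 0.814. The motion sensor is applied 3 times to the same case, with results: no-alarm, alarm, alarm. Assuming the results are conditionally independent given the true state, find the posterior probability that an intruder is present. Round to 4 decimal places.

Posterior P(H) ≈ 0.3300

With H the event that an intruder is present, the joint likelihood of the observed sequence is P(data|H) = 0.078·0.922·0.922 = 0.066307 and P(data|¬H) = 0.814·0.186·0.186 = 0.028161.
Bayes: P(H|data) = 0.173·0.066307 / (0.173·0.066307 + 0.827·0.028161) = 0.011471/0.034760 = 0.3300.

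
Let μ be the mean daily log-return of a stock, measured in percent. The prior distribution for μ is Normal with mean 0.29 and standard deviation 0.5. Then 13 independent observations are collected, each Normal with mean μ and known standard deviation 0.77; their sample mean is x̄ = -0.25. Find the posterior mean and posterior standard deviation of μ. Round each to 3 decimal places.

Prior precision 1/τ₀² = 1/0.5² = 4.00000; data precision n/σ² = 13/0.77² = 21.9261.
Posterior precision = 4.00000 + 21.9261 = 25.9261, giving posterior SD = 1/√25.9261 = 0.196.
Posterior mean = (4.00000·0.29 + 21.9261·-0.25) / 25.9261 = -0.167.

Posterior mean ≈ -0.167; posterior SD ≈ 0.196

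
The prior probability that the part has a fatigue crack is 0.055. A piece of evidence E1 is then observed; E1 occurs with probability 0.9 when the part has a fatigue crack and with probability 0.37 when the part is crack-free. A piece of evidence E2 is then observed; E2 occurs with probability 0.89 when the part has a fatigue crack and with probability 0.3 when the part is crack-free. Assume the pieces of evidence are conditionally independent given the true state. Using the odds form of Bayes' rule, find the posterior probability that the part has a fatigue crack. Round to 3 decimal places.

Posterior probability ≈ 0.296

Prior odds = 0.055/(1−0.055) = 0.058201.
Likelihood ratio for E1 = 0.9/0.37 = 2.4324.
Likelihood ratio for E2 = 0.89/0.3 = 2.9667.
Posterior odds = prior odds × LR₁ × LR₂ = 0.41999.
Posterior probability = odds/(1+odds) = 0.41999/1.4200 = 0.296.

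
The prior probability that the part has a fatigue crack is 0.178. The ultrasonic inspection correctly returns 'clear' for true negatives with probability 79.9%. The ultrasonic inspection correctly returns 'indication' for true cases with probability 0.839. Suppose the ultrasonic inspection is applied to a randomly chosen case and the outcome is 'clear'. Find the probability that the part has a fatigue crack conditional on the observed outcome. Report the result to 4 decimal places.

P(H | E) ≈ 0.0418

Let H be the event that the part has a fatigue crack. P(H) = 0.178, so P(¬H) = 0.822. With E the 'clear' result, P(E|H) = 0.161 and P(E|¬H) = 0.799.
P(E) = 0.161·0.178 + 0.799·0.822 = 0.028658 + 0.65678 = 0.68544.
By Bayes' theorem, P(H|E) = 0.028658 / 0.68544 = 0.0418.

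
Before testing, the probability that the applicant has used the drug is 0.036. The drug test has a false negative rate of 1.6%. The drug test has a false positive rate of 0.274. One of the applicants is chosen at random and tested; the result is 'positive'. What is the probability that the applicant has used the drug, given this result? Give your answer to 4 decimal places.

P(H | E) ≈ 0.1183

Write H for 'the applicant has used the drug'. Prior odds H:¬H = 0.036/0.964 = 0.037344. For the 'positive' outcome, the likelihood ratio is 0.984/0.274 = 3.5912.
Posterior odds = 0.037344 × 3.5912 = 0.13411, so P(H|E) = 0.13411/(1+0.13411) = 0.1183.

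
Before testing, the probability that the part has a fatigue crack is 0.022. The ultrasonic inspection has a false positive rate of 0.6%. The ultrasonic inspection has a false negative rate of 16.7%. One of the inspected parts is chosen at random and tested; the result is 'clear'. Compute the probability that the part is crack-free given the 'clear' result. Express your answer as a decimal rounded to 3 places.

Write H for 'the part has a fatigue crack'. Prior odds H:¬H = 0.022/0.978 = 0.022495. For the 'clear' outcome, the likelihood ratio is 0.167/0.994 = 0.16801.
Posterior odds = 0.022495 × 0.16801 = 0.0037793, so P(H|E) = 0.0037793/(1+0.0037793) = 0.004. Then P(¬H|E) = 1 − 0.004 = 0.996.

P(¬H | E) ≈ 0.996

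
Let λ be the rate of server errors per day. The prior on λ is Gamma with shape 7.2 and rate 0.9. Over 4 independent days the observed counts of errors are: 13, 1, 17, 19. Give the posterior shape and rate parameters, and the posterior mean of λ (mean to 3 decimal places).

Total count ∑xᵢ = 50 over n = 4 days.
Gamma is conjugate to the Poisson likelihood: posterior is Gamma(shape = 7.2+50 = 57.2, rate = 0.9+4 = 4.9).
Posterior mean = shape/rate = 57.2/4.9 = 11.673.

Posterior: Gamma(shape=57.2, rate=4.9); mean ≈ 11.673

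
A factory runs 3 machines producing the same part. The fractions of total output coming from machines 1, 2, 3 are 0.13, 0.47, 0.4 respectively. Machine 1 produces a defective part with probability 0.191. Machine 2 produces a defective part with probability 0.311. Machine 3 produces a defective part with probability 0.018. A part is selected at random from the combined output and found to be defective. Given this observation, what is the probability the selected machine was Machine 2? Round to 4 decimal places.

Posterior probability ≈ 0.8203

P(defective|M1) = 0.191; P(defective|M2) = 0.311; P(defective|M3) = 0.018.
Prior × likelihood for each source: 0.13·0.191=0.02483, 0.47·0.311=0.1462, 0.4·0.018=0.007200. Summing gives P(defective) = 0.17820.
P(Machine 2 | defective) = 0.1462 / 0.17820 = 0.8203.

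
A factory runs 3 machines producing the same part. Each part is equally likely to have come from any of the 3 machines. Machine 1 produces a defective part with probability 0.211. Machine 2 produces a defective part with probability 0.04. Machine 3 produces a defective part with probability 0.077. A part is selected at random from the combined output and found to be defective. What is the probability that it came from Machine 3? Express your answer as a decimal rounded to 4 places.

Posterior probability ≈ 0.2348

Tabulate prior·likelihood by source: [1] prior 0.333333, lik 0.211, product 0.07033; [2] prior 0.333333, lik 0.04, product 0.01333; [3] prior 0.333333, lik 0.077, product 0.02567.
Normalizing constant = 0.10933; the posterior for Machine 3 is its product over the sum, 0.02567/0.10933 = 0.2348.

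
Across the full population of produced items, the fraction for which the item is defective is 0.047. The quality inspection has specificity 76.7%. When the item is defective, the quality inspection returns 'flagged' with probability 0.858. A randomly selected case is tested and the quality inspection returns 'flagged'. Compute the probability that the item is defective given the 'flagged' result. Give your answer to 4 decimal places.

P(H | E) ≈ 0.1537

Let H be the event that the item is defective. P(H) = 0.047, so P(¬H) = 0.953. With E the 'flagged' result, P(E|H) = 0.858 and P(E|¬H) = 0.233.
P(E) = 0.858·0.047 + 0.233·0.953 = 0.040326 + 0.22205 = 0.26238.
By Bayes' theorem, P(H|E) = 0.040326 / 0.26238 = 0.1537.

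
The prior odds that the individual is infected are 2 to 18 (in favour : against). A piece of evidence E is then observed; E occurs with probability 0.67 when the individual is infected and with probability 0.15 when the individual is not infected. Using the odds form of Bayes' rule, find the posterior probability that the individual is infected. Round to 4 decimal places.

Prior odds = 2/18 = 0.11111. In log-odds, ln(0.11111) = -2.1972.
Add log likelihood ratio: ln(4.4667) = 1.4966.
Posterior log-odds = -0.70058, so posterior odds = exp(-0.70058) = 0.49630. Converting, P(H|E) = 0.49630/1.4963 = 0.3317.

Posterior probability ≈ 0.3317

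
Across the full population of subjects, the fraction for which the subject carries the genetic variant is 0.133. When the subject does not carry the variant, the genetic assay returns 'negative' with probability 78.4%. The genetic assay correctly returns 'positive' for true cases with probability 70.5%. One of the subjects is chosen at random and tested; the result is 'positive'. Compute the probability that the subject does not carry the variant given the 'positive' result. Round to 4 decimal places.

Write H for 'the subject carries the genetic variant'. Prior odds H:¬H = 0.133/0.867 = 0.15340. For the 'positive' outcome, the likelihood ratio is 0.705/0.216 = 3.2639.
Posterior odds = 0.15340 × 3.2639 = 0.50069, so P(H|E) = 0.50069/(1+0.50069) = 0.3336. Then P(¬H|E) = 1 − 0.3336 = 0.6664.

P(¬H | E) ≈ 0.6664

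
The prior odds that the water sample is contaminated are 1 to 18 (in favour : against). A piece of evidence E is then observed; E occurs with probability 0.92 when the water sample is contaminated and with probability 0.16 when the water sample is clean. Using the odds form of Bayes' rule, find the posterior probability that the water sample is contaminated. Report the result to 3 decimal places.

Posterior probability ≈ 0.242

Prior odds = 1/18 = 0.055556. In log-odds, ln(0.055556) = -2.8904.
Add log likelihood ratio: ln(5.7500) = 1.7492.
Posterior log-odds = -1.1412, so posterior odds = exp(-1.1412) = 0.31944. Converting, P(H|E) = 0.31944/1.3194 = 0.242.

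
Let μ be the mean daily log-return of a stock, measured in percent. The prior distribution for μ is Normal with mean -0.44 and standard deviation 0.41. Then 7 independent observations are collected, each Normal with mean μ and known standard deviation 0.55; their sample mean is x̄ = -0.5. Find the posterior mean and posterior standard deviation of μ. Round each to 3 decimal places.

Posterior mean ≈ -0.488; posterior SD ≈ 0.185

With known σ, the Normal prior is conjugate. Weight on the data is w = (n/σ²)/(n/σ² + 1/τ₀²) = 23.1405/(23.1405+5.94884) = 0.79550.
Posterior mean = w·x̄ + (1−w)·μ₀ = 0.79550·-0.5 + 0.20450·-0.44 = -0.488. Posterior variance = 1/(23.1405+5.94884) = 0.0343769, so SD = 0.185.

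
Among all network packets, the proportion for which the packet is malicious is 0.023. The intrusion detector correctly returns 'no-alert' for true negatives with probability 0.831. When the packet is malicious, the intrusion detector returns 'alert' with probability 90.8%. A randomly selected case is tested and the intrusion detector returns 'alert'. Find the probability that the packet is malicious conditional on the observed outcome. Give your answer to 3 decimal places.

P(H | E) ≈ 0.112

Write H for 'the packet is malicious'. Prior odds H:¬H = 0.023/0.977 = 0.023541. For the 'alert' outcome, the likelihood ratio is 0.908/0.169 = 5.3728.
Posterior odds = 0.023541 × 5.3728 = 0.12648, so P(H|E) = 0.12648/(1+0.12648) = 0.112.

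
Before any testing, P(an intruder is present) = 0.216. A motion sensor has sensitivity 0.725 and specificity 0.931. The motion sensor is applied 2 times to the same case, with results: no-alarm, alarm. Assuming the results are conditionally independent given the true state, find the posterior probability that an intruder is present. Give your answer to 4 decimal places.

With H the event that an intruder is present, the joint likelihood of the observed sequence is P(data|H) = 0.275·0.725 = 0.19937 and P(data|¬H) = 0.931·0.069 = 0.064239.
Bayes: P(H|data) = 0.216·0.19937 / (0.216·0.19937 + 0.784·0.064239) = 0.043065/0.093428 = 0.4609.

Posterior P(H) ≈ 0.4609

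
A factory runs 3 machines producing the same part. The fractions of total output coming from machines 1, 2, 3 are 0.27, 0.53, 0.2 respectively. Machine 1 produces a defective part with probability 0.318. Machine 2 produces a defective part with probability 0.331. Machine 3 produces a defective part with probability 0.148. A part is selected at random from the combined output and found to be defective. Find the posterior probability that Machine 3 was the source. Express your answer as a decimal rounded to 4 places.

Posterior probability ≈ 0.1018

Tabulate prior·likelihood by source: [1] prior 0.27, lik 0.318, product 0.08586; [2] prior 0.53, lik 0.331, product 0.1754; [3] prior 0.2, lik 0.148, product 0.02960.
Normalizing constant = 0.29089; the posterior for Machine 3 is its product over the sum, 0.02960/0.29089 = 0.1018.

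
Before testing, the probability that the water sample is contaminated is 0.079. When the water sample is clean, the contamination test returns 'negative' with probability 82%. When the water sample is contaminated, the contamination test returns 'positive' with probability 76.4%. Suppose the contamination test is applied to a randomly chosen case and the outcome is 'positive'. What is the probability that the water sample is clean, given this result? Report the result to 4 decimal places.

Let H be the event that the water sample is contaminated. P(H) = 0.079, so P(¬H) = 0.921. With E the 'positive' result, P(E|H) = 0.764 and P(E|¬H) = 0.18.
P(E) = 0.764·0.079 + 0.18·0.921 = 0.060356 + 0.16578 = 0.22614.
By Bayes' theorem, P(H|E) = 0.060356 / 0.22614 = 0.2669. Hence P(¬H|E) = 1 − 0.2669 = 0.7331.

P(¬H | E) ≈ 0.7331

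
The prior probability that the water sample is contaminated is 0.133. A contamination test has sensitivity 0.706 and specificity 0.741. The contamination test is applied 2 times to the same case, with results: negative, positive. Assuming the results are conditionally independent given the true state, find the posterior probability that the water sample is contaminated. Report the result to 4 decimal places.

With H the event that the water sample is contaminated, the joint likelihood of the observed sequence is P(data|H) = 0.294·0.706 = 0.20756 and P(data|¬H) = 0.741·0.259 = 0.19192.
Bayes: P(H|data) = 0.133·0.20756 / (0.133·0.20756 + 0.867·0.19192) = 0.027606/0.19400 = 0.1423.

Posterior P(H) ≈ 0.1423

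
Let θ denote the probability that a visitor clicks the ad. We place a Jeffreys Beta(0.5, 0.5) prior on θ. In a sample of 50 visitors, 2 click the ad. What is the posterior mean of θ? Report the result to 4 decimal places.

Posterior mean ≈ 0.0490

Observing 2 successes and 48 failures updates Beta(0.5, 0.5) by adding the success and failure counts to the two shape parameters: α = 0.5+2 = 2.5, β = 0.5+48 = 48.5.
E[θ | data] = 2.5/(2.5+48.5) = 0.0490.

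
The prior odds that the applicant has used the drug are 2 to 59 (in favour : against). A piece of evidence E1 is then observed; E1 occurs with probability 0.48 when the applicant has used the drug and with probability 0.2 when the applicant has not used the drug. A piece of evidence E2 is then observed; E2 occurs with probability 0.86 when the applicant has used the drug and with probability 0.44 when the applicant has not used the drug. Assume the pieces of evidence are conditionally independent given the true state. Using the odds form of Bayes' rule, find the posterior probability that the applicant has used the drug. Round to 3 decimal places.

Posterior probability ≈ 0.137

Prior odds = 2/59 = 0.033898. In log-odds, ln(0.033898) = -3.3844.
Add log likelihood ratios: ln(2.4000) + ln(1.9545) = 1.5456.
Posterior log-odds = -1.8388, so posterior odds = exp(-1.8388) = 0.15901. Converting, P(H|E) = 0.15901/1.1590 = 0.137.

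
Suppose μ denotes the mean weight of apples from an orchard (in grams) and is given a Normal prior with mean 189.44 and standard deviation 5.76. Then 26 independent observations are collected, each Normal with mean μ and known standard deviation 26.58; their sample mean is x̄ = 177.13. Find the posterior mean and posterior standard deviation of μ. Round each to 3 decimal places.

Prior precision 1/τ₀² = 1/5.76² = 0.0301408; data precision n/σ² = 26/26.58² = 0.0368013.
Posterior precision = 0.0301408 + 0.0368013 = 0.0669421, giving posterior SD = 1/√0.0669421 = 3.865.
Posterior mean = (0.0301408·189.44 + 0.0368013·177.13) / 0.0669421 = 182.673.

Posterior mean ≈ 182.673; posterior SD ≈ 3.865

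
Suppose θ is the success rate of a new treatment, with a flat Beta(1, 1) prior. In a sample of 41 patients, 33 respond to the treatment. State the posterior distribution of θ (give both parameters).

The binomial likelihood is conjugate to the Beta prior: with 33 successes and 8 failures, the posterior is Beta(1+33, 1+8) = Beta(34, 9).

Posterior: Beta(34, 9)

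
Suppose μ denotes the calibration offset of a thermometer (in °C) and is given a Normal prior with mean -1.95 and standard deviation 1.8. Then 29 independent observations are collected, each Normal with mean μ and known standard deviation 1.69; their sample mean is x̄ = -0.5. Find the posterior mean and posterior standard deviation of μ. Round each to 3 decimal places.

Prior precision 1/τ₀² = 1/1.8² = 0.308642; data precision n/σ² = 29/1.69² = 10.1537.
Posterior precision = 0.308642 + 10.1537 = 10.4623, giving posterior SD = 1/√10.4623 = 0.309.
Posterior mean = (0.308642·-1.95 + 10.1537·-0.5) / 10.4623 = -0.543.

Posterior mean ≈ -0.543; posterior SD ≈ 0.309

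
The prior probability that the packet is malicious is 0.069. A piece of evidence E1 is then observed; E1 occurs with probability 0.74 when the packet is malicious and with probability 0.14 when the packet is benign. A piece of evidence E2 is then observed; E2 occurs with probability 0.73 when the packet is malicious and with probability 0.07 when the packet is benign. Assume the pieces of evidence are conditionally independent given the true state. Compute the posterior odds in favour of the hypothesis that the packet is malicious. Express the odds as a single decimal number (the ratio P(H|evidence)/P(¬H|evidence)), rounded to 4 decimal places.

Posterior odds ≈ 4.0853

Prior odds = 0.069/(1−0.069) = 0.074114. In log-odds, ln(0.074114) = -2.6022.
Add log likelihood ratios: ln(5.2857) + ln(10.429) = 4.0096.
Posterior log-odds = 1.4074, so posterior odds = exp(1.4074) = 4.0853.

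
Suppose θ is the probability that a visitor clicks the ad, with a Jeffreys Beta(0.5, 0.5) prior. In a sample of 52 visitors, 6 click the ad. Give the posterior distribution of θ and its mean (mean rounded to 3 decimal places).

Posterior: Beta(6.5, 46.5); mean ≈ 0.123

The binomial likelihood is conjugate to the Beta prior: with 6 successes and 46 failures, the posterior is Beta(0.5+6, 0.5+46) = Beta(6.5, 46.5).
Posterior mean = α/(α+β) = 6.5/53 = 0.123.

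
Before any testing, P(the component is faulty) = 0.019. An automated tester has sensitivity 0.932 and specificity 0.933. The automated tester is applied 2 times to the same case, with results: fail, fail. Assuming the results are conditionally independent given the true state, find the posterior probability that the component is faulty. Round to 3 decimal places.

With H the event that the component is faulty, the joint likelihood of the observed sequence is P(data|H) = 0.932·0.932 = 0.86862 and P(data|¬H) = 0.067·0.067 = 0.0044890.
Bayes: P(H|data) = 0.019·0.86862 / (0.019·0.86862 + 0.981·0.0044890) = 0.016504/0.020908 = 0.7894.

Posterior P(H) ≈ 0.789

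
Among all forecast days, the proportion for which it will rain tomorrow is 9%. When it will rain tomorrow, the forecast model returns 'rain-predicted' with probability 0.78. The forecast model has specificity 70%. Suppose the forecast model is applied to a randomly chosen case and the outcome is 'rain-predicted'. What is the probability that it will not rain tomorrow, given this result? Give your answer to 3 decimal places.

Let H be the event that it will rain tomorrow. P(H) = 0.09, so P(¬H) = 0.91. With E the 'rain-predicted' result, P(E|H) = 0.78 and P(E|¬H) = 0.3.
P(E) = 0.78·0.09 + 0.3·0.91 = 0.070200 + 0.27300 = 0.34320.
By Bayes' theorem, P(H|E) = 0.070200 / 0.34320 = 0.205. Hence P(¬H|E) = 1 − 0.205 = 0.795.

P(¬H | E) ≈ 0.795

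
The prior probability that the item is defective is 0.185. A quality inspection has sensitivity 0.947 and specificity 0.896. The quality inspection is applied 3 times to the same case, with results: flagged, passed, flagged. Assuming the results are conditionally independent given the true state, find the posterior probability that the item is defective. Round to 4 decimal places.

Posterior P(H) ≈ 0.5268

Let H be the event that the item is defective; start with P(H) = 0.185. P('flagged'|H) = 0.947, P('flagged'|¬H) = 0.104.
Update on result 1 ('flagged'): P(H) ← 0.947·0.1850 / (0.947·0.1850 + 0.104·0.8150) = 0.17519/0.25995 = 0.6739.
Update on result 2 ('passed'): P(H) ← 0.053·0.6739 / (0.053·0.6739 + 0.896·0.3261) = 0.035719/0.32787 = 0.1089.
Update on result 3 ('flagged'): P(H) ← 0.947·0.1089 / (0.947·0.1089 + 0.104·0.8911) = 0.10317/0.19584 = 0.5268.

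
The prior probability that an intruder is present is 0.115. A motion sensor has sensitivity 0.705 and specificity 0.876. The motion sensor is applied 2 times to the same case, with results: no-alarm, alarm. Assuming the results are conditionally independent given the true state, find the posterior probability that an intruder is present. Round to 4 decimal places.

Let H be the event that an intruder is present; start with P(H) = 0.115. P('alarm'|H) = 0.705, P('alarm'|¬H) = 0.124.
Update on result 1 ('no-alarm'): P(H) ← 0.295·0.1150 / (0.295·0.1150 + 0.876·0.8850) = 0.033925/0.80919 = 0.0419.
Update on result 2 ('alarm'): P(H) ← 0.705·0.0419 / (0.705·0.0419 + 0.124·0.9581) = 0.029557/0.14836 = 0.1992.

Posterior P(H) ≈ 0.1992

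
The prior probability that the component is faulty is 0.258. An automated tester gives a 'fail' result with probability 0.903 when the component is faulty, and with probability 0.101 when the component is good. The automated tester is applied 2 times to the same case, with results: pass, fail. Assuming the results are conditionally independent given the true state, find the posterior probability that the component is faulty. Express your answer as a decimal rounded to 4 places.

Let H be the event that the component is faulty; start with P(H) = 0.258. P('fail'|H) = 0.903, P('fail'|¬H) = 0.101.
Update on result 1 ('pass'): P(H) ← 0.097·0.2580 / (0.097·0.2580 + 0.899·0.7420) = 0.025026/0.69208 = 0.0362.
Update on result 2 ('fail'): P(H) ← 0.903·0.0362 / (0.903·0.0362 + 0.101·0.9638) = 0.032653/0.13000 = 0.2512.

Posterior P(H) ≈ 0.2512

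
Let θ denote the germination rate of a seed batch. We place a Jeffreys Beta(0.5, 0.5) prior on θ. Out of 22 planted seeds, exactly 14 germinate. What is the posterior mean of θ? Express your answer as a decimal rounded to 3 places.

Posterior mean ≈ 0.630

The binomial likelihood is conjugate to the Beta prior: with 14 successes and 8 failures, the posterior is Beta(0.5+14, 0.5+8) = Beta(14.5, 8.5).
E[θ | data] = 14.5/(14.5+8.5) = 0.630.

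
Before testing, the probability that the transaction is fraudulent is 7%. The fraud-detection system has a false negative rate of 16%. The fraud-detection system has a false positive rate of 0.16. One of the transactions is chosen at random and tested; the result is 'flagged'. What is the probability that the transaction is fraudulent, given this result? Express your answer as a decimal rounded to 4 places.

Write H for 'the transaction is fraudulent'. Prior odds H:¬H = 0.07/0.93 = 0.075269. For the 'flagged' outcome, the likelihood ratio is 0.84/0.16 = 5.2500.
Posterior odds = 0.075269 × 5.2500 = 0.39516, so P(H|E) = 0.39516/(1+0.39516) = 0.2832.

P(H | E) ≈ 0.2832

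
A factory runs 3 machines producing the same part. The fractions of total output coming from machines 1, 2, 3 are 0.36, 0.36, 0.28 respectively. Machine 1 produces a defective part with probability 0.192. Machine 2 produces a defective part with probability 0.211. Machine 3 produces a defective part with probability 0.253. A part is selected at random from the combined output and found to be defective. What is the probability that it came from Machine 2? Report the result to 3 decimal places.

Posterior probability ≈ 0.352

P(defective|M1) = 0.192; P(defective|M2) = 0.211; P(defective|M3) = 0.253.
Prior × likelihood for each source: 0.36·0.192=0.06912, 0.36·0.211=0.07596, 0.28·0.253=0.07084. Summing gives P(defective) = 0.21592.
P(Machine 2 | defective) = 0.07596 / 0.21592 = 0.352.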